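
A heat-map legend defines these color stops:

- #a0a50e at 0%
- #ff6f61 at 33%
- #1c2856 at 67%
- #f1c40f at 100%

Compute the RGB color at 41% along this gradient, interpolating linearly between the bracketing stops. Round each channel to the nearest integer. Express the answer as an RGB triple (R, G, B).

(202, 94, 94)

41% lies between the 33% and 67% stops, so the local fraction is t = (41 − 33)/(67 − 33) = 8/34 ≈ 0.2353.
#ff6f61 → (255, 111, 97); #1c2856 → (28, 40, 86).
R = 255 + 0.2353 × (28 − 255) = 201.587 → 202
G = 111 + 0.2353 × (40 − 111) = 94.294 → 94
B = 97 + 0.2353 × (86 − 97) = 94.412 → 94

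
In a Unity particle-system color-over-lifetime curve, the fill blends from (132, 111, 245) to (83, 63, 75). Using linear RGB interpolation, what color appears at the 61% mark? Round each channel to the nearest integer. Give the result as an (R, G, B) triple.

(102, 82, 141)

61% corresponds to t = 0.61.
R = 132 + 0.61 × (83 − 132) = 132 + 0.61 × -49 = 102.11 → 102
G = 111 + 0.61 × (63 − 111) = 111 + 0.61 × -48 = 81.72 → 82
B = 245 + 0.61 × (75 − 245) = 245 + 0.61 × -170 = 141.3 → 141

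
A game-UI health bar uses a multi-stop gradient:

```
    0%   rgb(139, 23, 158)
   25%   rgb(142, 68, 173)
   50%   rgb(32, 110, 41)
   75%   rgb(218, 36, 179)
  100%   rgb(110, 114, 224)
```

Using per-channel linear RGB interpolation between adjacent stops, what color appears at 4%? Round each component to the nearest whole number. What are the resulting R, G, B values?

(139, 30, 160)

4% lies between the 0% and 25% stops, so the local fraction is t = (4 − 0)/(25 − 0) = 4/25 ≈ 0.16.
R = 139 + 0.16 × (142 − 139) = 139.48 → 139
G = 23 + 0.16 × (68 − 23) = 30.2 → 30
B = 158 + 0.16 × (173 − 158) = 160.4 → 160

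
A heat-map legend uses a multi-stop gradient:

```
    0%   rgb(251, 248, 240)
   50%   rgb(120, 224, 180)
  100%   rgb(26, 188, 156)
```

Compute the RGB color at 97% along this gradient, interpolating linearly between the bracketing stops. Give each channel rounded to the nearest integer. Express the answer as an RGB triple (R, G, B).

97% lies between the 50% and 100% stops, so the local fraction is t = (97 − 50)/(100 − 50) = 47/50 ≈ 0.94.
R = 120 + 0.94 × (26 − 120) = 31.64 → 32
G = 224 + 0.94 × (188 − 224) = 190.16 → 190
B = 180 + 0.94 × (156 − 180) = 157.44 → 157

(32, 190, 157)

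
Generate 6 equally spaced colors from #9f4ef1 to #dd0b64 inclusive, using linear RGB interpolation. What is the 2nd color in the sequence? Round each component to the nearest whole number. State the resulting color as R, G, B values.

With 6 swatches and endpoints inclusive, swatch 2 sits at t = (2 − 1)/(6 − 1) = 1/5 ≈ 0.2.
#9f4ef1 → (159, 78, 241); #dd0b64 → (221, 11, 100).
R = 159 + 0.2 × (221 − 159) = 171.4 → 171
G = 78 + 0.2 × (11 − 78) = 64.6 → 65
B = 241 + 0.2 × (100 − 241) = 212.8 → 213

(171, 65, 213)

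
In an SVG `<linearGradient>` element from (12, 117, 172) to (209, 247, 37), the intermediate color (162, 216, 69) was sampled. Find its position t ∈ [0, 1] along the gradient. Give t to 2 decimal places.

Invert the lerp on the R channel (largest span, 197): t = (162 − 12) / (209 − 12) = 150/197 = 0.76142.
Check on G: (216 − 117)/(247 − 117) = 0.7615 ✓

0.76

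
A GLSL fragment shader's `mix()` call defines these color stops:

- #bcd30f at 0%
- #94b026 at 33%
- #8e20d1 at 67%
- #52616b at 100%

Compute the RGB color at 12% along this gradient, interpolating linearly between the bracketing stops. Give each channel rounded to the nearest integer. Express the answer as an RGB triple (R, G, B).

12% lies between the 0% and 33% stops, so the local fraction is t = (12 − 0)/(33 − 0) = 12/33 ≈ 0.3636.
#bcd30f → (188, 211, 15); #94b026 → (148, 176, 38).
R = 188 + 0.3636 × (148 − 188) = 173.456 → 173
G = 211 + 0.3636 × (176 − 211) = 198.274 → 198
B = 15 + 0.3636 × (38 − 15) = 23.363 → 23

(173, 198, 23)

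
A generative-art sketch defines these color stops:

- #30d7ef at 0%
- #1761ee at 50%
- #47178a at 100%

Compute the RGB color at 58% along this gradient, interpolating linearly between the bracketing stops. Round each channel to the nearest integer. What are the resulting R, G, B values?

58% lies between the 50% and 100% stops, so the local fraction is t = (58 − 50)/(100 − 50) = 8/50 ≈ 0.16.
#1761ee → (23, 97, 238); #47178a → (71, 23, 138).
R = 23 + 0.16 × (71 − 23) = 30.68 → 31
G = 97 + 0.16 × (23 − 97) = 85.16 → 85
B = 238 + 0.16 × (138 − 238) = 222 → 222

(31, 85, 222)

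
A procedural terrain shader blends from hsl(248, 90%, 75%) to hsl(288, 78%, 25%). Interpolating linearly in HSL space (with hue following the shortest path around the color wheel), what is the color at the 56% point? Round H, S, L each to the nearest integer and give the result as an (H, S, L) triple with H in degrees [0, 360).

(270, 83, 47)

Hue arc: Δh = 288 − 248 = 40° (|Δh| ≤ 180, already the shorter path).
H = 248 + 0.56 × (40) = 270.4 → 270°
S = 90 + 0.56 × (78 − 90) = 83.28 → 83%
L = 75 + 0.56 × (25 − 75) = 47 → 47%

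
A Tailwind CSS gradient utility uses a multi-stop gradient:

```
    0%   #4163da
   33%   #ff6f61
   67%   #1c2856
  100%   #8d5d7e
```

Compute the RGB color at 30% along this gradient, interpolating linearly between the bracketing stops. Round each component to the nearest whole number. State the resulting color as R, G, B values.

(238, 110, 108)

30% lies between the 0% and 33% stops, so the local fraction is t = (30 − 0)/(33 − 0) = 30/33 ≈ 0.9091.
#4163da → (65, 99, 218); #ff6f61 → (255, 111, 97).
R = 65 + 0.9091 × (255 − 65) = 237.729 → 238
G = 99 + 0.9091 × (111 − 99) = 109.909 → 110
B = 218 + 0.9091 × (97 − 218) = 107.999 → 108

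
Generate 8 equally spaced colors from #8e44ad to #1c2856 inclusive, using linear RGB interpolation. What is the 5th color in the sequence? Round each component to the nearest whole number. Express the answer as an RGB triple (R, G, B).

With 8 swatches and endpoints inclusive, swatch 5 sits at t = (5 − 1)/(8 − 1) = 4/7 ≈ 0.5714.
#8e44ad → (142, 68, 173); #1c2856 → (28, 40, 86).
R = 142 + 0.5714 × (28 − 142) = 76.86 → 77
G = 68 + 0.5714 × (40 − 68) = 52.001 → 52
B = 173 + 0.5714 × (86 − 173) = 123.288 → 123

(77, 52, 123)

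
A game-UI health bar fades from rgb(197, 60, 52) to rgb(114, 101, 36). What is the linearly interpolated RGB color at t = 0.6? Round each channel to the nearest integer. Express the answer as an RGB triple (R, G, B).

(147, 85, 42)

R = 197 + 0.6 × (114 − 197) = 197 + 0.6 × -83 = 147.2 → 147
G = 60 + 0.6 × (101 − 60) = 60 + 0.6 × 41 = 84.6 → 85
B = 52 + 0.6 × (36 − 52) = 52 + 0.6 × -16 = 42.4 → 42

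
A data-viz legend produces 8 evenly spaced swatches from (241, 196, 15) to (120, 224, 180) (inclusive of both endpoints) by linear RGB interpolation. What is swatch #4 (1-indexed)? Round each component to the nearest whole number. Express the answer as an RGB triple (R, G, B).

(189, 208, 86)

With 8 swatches and endpoints inclusive, swatch 4 sits at t = (4 − 1)/(8 − 1) = 3/7 ≈ 0.4286.
R = 241 + 0.4286 × (120 − 241) = 189.139 → 189
G = 196 + 0.4286 × (224 − 196) = 208.001 → 208
B = 15 + 0.4286 × (180 − 15) = 85.719 → 86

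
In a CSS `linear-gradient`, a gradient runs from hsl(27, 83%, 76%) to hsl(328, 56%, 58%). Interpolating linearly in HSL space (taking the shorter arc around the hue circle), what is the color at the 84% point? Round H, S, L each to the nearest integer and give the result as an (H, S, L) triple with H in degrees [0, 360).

(337, 60, 61)

Hue: 328 − 27 = 301°, but |301| > 180 so the shorter arc goes the other way: Δh = 301 − 360 = -59°.
H = 27 + 0.84 × (-59) = -22.56 → -23 → -23 mod 360 = 337°
S = 83 + 0.84 × (56 − 83) = 60.32 → 60%
L = 76 + 0.84 × (58 − 76) = 60.88 → 61%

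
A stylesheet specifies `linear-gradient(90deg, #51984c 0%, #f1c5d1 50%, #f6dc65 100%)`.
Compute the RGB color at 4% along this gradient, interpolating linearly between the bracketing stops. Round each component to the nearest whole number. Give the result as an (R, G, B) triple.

(94, 156, 87)

4% lies between the 0% and 50% stops, so the local fraction is t = (4 − 0)/(50 − 0) = 4/50 ≈ 0.08.
#51984c → (81, 152, 76); #f1c5d1 → (241, 197, 209).
R = 81 + 0.08 × (241 − 81) = 93.8 → 94
G = 152 + 0.08 × (197 − 152) = 155.6 → 156
B = 76 + 0.08 × (209 − 76) = 86.64 → 87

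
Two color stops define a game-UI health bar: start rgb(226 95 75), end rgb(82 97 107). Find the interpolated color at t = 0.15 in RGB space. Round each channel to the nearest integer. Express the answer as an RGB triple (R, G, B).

R = 226 + 0.15 × (82 − 226) = 226 + 0.15 × -144 = 204.4 → 204
G = 95 + 0.15 × (97 − 95) = 95 + 0.15 × 2 = 95.3 → 95
B = 75 + 0.15 × (107 − 75) = 75 + 0.15 × 32 = 79.8 → 80

(204, 95, 80)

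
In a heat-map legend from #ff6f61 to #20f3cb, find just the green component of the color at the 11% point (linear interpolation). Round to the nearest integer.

G₁ = 111 (from #ff6f61), G₂ = 243 (from #20f3cb).
G = 111 + 0.11 × (243 − 111) = 125.52 → 126

126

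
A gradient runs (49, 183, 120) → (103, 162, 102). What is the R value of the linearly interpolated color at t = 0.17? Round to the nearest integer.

58

R = 49 + 0.17 × (103 − 49) = 58.18 → 58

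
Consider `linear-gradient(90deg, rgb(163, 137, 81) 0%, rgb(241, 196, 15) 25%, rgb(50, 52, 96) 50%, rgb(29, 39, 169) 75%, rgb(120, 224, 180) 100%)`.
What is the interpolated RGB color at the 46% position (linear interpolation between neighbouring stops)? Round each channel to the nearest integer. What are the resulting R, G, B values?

46% lies between the 25% and 50% stops, so the local fraction is t = (46 − 25)/(50 − 25) = 21/25 ≈ 0.84.
R = 241 + 0.84 × (50 − 241) = 80.56 → 81
G = 196 + 0.84 × (52 − 196) = 75.04 → 75
B = 15 + 0.84 × (96 − 15) = 83.04 → 83

(81, 75, 83)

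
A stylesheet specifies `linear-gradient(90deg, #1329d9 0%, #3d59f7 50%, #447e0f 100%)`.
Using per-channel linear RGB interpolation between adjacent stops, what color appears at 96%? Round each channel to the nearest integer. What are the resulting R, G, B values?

96% lies between the 50% and 100% stops, so the local fraction is t = (96 − 50)/(100 − 50) = 46/50 ≈ 0.92.
#3d59f7 → (61, 89, 247); #447e0f → (68, 126, 15).
R = 61 + 0.92 × (68 − 61) = 67.44 → 67
G = 89 + 0.92 × (126 − 89) = 123.04 → 123
B = 247 + 0.92 × (15 − 247) = 33.56 → 34

(67, 123, 34)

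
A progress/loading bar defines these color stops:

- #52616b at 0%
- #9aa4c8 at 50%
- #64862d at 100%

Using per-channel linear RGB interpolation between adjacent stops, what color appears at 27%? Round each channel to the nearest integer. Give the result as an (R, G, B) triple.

27% lies between the 0% and 50% stops, so the local fraction is t = (27 − 0)/(50 − 0) = 27/50 ≈ 0.54.
#52616b → (82, 97, 107); #9aa4c8 → (154, 164, 200).
R = 82 + 0.54 × (154 − 82) = 120.88 → 121
G = 97 + 0.54 × (164 − 97) = 133.18 → 133
B = 107 + 0.54 × (200 − 107) = 157.22 → 157

(121, 133, 157)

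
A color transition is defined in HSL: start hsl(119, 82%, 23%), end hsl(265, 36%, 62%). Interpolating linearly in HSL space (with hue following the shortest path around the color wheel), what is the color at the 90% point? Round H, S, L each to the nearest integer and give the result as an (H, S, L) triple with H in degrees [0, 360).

Hue arc: Δh = 265 − 119 = 146° (|Δh| ≤ 180, already the shorter path).
H = 119 + 0.9 × (146) = 250.4 → 250°
S = 82 + 0.9 × (36 − 82) = 40.6 → 41%
L = 23 + 0.9 × (62 − 23) = 58.1 → 58%

(250, 41, 58)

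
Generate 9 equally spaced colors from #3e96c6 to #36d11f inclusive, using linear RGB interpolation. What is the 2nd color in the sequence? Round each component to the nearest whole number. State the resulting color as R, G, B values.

With 9 swatches and endpoints inclusive, swatch 2 sits at t = (2 − 1)/(9 − 1) = 1/8 ≈ 0.125.
#3e96c6 → (62, 150, 198); #36d11f → (54, 209, 31).
R = 62 + 0.125 × (54 − 62) = 61 → 61
G = 150 + 0.125 × (209 − 150) = 157.375 → 157
B = 198 + 0.125 × (31 − 198) = 177.125 → 177

(61, 157, 177)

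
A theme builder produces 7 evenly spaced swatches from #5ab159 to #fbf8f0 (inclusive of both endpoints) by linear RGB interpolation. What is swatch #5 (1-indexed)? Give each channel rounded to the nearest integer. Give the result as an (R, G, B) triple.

(197, 224, 190)

With 7 swatches and endpoints inclusive, swatch 5 sits at t = (5 − 1)/(7 − 1) = 4/6 ≈ 0.6667.
#5ab159 → (90, 177, 89); #fbf8f0 → (251, 248, 240).
R = 90 + 0.6667 × (251 − 90) = 197.339 → 197
G = 177 + 0.6667 × (248 − 177) = 224.336 → 224
B = 89 + 0.6667 × (240 − 89) = 189.672 → 190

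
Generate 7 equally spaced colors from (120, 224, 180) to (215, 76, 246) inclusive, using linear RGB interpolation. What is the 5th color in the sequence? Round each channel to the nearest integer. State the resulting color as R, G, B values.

With 7 swatches and endpoints inclusive, swatch 5 sits at t = (5 − 1)/(7 − 1) = 4/6 ≈ 0.6667.
R = 120 + 0.6667 × (215 − 120) = 183.337 → 183
G = 224 + 0.6667 × (76 − 224) = 125.328 → 125
B = 180 + 0.6667 × (246 − 180) = 224.002 → 224

(183, 125, 224)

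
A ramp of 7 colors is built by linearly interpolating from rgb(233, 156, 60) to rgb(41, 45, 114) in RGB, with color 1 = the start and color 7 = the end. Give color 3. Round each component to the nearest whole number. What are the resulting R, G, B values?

With 7 swatches and endpoints inclusive, swatch 3 sits at t = (3 − 1)/(7 − 1) = 2/6 ≈ 0.3333.
R = 233 + 0.3333 × (41 − 233) = 169.006 → 169
G = 156 + 0.3333 × (45 − 156) = 119.004 → 119
B = 60 + 0.3333 × (114 − 60) = 77.998 → 78

(169, 119, 78)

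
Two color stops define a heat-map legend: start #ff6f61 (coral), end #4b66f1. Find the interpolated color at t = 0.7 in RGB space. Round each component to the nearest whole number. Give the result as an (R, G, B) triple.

(129, 105, 198)

#ff6f61 → (255, 111, 97); #4b66f1 → (75, 102, 241).
R = 255 + 0.7 × (75 − 255) = 255 + 0.7 × -180 = 129 → 129
G = 111 + 0.7 × (102 − 111) = 111 + 0.7 × -9 = 104.7 → 105
B = 97 + 0.7 × (241 − 97) = 97 + 0.7 × 144 = 197.8 → 198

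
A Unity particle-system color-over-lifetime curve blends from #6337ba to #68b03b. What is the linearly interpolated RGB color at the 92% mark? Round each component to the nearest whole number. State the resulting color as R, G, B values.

(104, 166, 69)

#6337ba → (99, 55, 186); #68b03b → (104, 176, 59).
92% corresponds to t = 0.92.
R = 99 + 0.92 × (104 − 99) = 99 + 0.92 × 5 = 103.6 → 104
G = 55 + 0.92 × (176 − 55) = 55 + 0.92 × 121 = 166.32 → 166
B = 186 + 0.92 × (59 − 186) = 186 + 0.92 × -127 = 69.16 → 69
So the blended color is (104, 166, 69), about #68a645.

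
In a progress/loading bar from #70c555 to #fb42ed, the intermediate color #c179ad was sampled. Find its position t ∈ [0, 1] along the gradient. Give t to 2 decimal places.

0.58

Invert the lerp on the B channel (largest span, 152): t = (173 − 85) / (237 − 85) = 88/152 = 0.57895.
Check on R: (193 − 112)/(251 − 112) = 0.5827 ✓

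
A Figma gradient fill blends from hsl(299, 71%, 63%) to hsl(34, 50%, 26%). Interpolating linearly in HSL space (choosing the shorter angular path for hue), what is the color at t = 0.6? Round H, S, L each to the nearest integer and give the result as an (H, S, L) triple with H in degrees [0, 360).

Hue: 34 − 299 = -265°, but |-265| > 180 so the shorter arc goes the other way: Δh = -265 + 360 = 95°.
H = 299 + 0.6 × (95) = 356 → 356°
S = 71 + 0.6 × (50 − 71) = 58.4 → 58%
L = 63 + 0.6 × (26 − 63) = 40.8 → 41%

(356, 58, 41)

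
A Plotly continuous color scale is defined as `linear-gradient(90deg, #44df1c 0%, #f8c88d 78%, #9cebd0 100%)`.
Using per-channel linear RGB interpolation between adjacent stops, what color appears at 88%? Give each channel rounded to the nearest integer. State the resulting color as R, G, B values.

(206, 216, 171)

88% lies between the 78% and 100% stops, so the local fraction is t = (88 − 78)/(100 − 78) = 10/22 ≈ 0.4545.
#f8c88d → (248, 200, 141); #9cebd0 → (156, 235, 208).
R = 248 + 0.4545 × (156 − 248) = 206.186 → 206
G = 200 + 0.4545 × (235 − 200) = 215.907 → 216
B = 141 + 0.4545 × (208 − 141) = 171.452 → 171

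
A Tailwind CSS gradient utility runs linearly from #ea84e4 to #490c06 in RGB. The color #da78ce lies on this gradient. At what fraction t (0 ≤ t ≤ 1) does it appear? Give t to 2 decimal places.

Invert the lerp on the B channel (largest span, 222): t = (206 − 228) / (6 − 228) = -22/-222 = 0.099099.
Check on R: (218 − 234)/(73 − 234) = 0.09938 ✓

0.10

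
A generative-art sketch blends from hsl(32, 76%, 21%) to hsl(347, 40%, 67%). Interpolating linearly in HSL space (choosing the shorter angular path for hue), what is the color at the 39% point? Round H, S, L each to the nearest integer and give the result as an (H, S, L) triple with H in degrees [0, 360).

(14, 62, 39)

Hue: 347 − 32 = 315°, but |315| > 180 so the shorter arc goes the other way: Δh = 315 − 360 = -45°.
H = 32 + 0.39 × (-45) = 14.45 → 14°
S = 76 + 0.39 × (40 − 76) = 61.96 → 62%
L = 21 + 0.39 × (67 − 21) = 38.94 → 39%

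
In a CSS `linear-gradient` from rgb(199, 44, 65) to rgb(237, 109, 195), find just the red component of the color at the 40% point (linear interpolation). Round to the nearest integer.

R = 199 + 0.4 × (237 − 199) = 214.2 → 214

214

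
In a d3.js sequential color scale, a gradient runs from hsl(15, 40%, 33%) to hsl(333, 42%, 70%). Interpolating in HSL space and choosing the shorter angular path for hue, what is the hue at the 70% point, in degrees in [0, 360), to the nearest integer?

346

Hue: 333 − 15 = 318°, but |318| > 180 so the shorter arc goes the other way: Δh = 318 − 360 = -42°.
H = 15 + 0.7 × (-42) = -14.4 → -14 → -14 mod 360 = 346°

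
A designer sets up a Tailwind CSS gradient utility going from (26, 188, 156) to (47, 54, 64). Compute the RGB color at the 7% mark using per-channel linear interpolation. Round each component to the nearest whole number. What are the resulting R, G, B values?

(27, 179, 150)

7% corresponds to t = 0.07.
R = 26 + 0.07 × (47 − 26) = 26 + 0.07 × 21 = 27.47 → 27
G = 188 + 0.07 × (54 − 188) = 188 + 0.07 × -134 = 178.62 → 179
B = 156 + 0.07 × (64 − 156) = 156 + 0.07 × -92 = 149.56 → 150
So the blended color is (27, 179, 150), about #1bb396.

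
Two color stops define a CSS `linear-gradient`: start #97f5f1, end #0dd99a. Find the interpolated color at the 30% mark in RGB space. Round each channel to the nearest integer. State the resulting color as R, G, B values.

(110, 237, 215)

#97f5f1 → (151, 245, 241); #0dd99a → (13, 217, 154).
30% corresponds to t = 0.3.
R = 151 + 0.3 × (13 − 151) = 151 + 0.3 × -138 = 109.6 → 110
G = 245 + 0.3 × (217 − 245) = 245 + 0.3 × -28 = 236.6 → 237
B = 241 + 0.3 × (154 − 241) = 241 + 0.3 × -87 = 214.9 → 215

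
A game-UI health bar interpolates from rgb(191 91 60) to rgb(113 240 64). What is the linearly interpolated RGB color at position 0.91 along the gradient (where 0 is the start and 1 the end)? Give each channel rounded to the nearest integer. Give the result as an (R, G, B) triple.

R = 191 + 0.91 × (113 − 191) = 191 + 0.91 × -78 = 120.02 → 120
G = 91 + 0.91 × (240 − 91) = 91 + 0.91 × 149 = 226.59 → 227
B = 60 + 0.91 × (64 − 60) = 60 + 0.91 × 4 = 63.64 → 64
So the blended color is (120, 227, 64), about #78e340.

(120, 227, 64)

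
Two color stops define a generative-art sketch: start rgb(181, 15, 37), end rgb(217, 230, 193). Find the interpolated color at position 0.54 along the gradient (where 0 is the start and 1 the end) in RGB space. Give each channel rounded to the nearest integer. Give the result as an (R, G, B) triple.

(200, 131, 121)

R = 181 + 0.54 × (217 − 181) = 181 + 0.54 × 36 = 200.44 → 200
G = 15 + 0.54 × (230 − 15) = 15 + 0.54 × 215 = 131.1 → 131
B = 37 + 0.54 × (193 − 37) = 37 + 0.54 × 156 = 121.24 → 121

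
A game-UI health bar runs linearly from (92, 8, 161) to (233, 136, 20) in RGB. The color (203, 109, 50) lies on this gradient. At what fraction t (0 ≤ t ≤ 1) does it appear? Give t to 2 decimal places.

Invert the lerp on the R channel (largest span, 141): t = (203 − 92) / (233 − 92) = 111/141 = 0.78723.
Check on G: (109 − 8)/(136 − 8) = 0.7891 ✓

0.79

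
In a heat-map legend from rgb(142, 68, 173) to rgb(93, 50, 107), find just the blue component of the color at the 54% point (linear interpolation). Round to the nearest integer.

137

B = 173 + 0.54 × (107 − 173) = 137.36 → 137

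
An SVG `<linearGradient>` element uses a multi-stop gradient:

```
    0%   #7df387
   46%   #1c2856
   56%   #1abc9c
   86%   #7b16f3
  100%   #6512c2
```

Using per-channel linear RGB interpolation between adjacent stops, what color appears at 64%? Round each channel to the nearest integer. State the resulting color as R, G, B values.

64% lies between the 56% and 86% stops, so the local fraction is t = (64 − 56)/(86 − 56) = 8/30 ≈ 0.2667.
#1abc9c → (26, 188, 156); #7b16f3 → (123, 22, 243).
R = 26 + 0.2667 × (123 − 26) = 51.87 → 52
G = 188 + 0.2667 × (22 − 188) = 143.728 → 144
B = 156 + 0.2667 × (243 − 156) = 179.203 → 179

(52, 144, 179)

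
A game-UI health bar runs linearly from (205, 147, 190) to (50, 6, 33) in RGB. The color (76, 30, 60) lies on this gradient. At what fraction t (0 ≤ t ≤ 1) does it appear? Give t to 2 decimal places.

0.83

Invert the lerp on the B channel (largest span, 157): t = (60 − 190) / (33 − 190) = -130/-157 = 0.82803.
Check on R: (76 − 205)/(50 − 205) = 0.8323 ✓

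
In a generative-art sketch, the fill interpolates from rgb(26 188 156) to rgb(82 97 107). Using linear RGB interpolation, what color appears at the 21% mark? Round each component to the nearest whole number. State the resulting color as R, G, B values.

21% corresponds to t = 0.21.
R = 26 + 0.21 × (82 − 26) = 26 + 0.21 × 56 = 37.76 → 38
G = 188 + 0.21 × (97 − 188) = 188 + 0.21 × -91 = 168.89 → 169
B = 156 + 0.21 × (107 − 156) = 156 + 0.21 × -49 = 145.71 → 146

(38, 169, 146)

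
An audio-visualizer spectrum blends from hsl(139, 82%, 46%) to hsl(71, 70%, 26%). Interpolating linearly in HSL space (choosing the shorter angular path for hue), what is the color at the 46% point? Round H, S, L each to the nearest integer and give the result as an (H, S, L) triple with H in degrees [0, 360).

Hue arc: Δh = 71 − 139 = -68° (|Δh| ≤ 180, already the shorter path).
H = 139 + 0.46 × (-68) = 107.72 → 108°
S = 82 + 0.46 × (70 − 82) = 76.48 → 76%
L = 46 + 0.46 × (26 − 46) = 36.8 → 37%

(108, 76, 37)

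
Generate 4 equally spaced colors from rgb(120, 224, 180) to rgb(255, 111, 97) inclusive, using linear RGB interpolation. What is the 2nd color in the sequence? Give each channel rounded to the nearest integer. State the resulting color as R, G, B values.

(165, 186, 152)

With 4 swatches and endpoints inclusive, swatch 2 sits at t = (2 − 1)/(4 − 1) = 1/3 ≈ 0.3333.
R = 120 + 0.3333 × (255 − 120) = 164.995 → 165
G = 224 + 0.3333 × (111 − 224) = 186.337 → 186
B = 180 + 0.3333 × (97 − 180) = 152.336 → 152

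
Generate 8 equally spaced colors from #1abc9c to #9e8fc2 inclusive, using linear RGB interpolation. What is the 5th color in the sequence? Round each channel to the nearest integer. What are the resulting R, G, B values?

(101, 162, 178)

With 8 swatches and endpoints inclusive, swatch 5 sits at t = (5 − 1)/(8 − 1) = 4/7 ≈ 0.5714.
#1abc9c → (26, 188, 156); #9e8fc2 → (158, 143, 194).
R = 26 + 0.5714 × (158 − 26) = 101.425 → 101
G = 188 + 0.5714 × (143 − 188) = 162.287 → 162
B = 156 + 0.5714 × (194 − 156) = 177.713 → 178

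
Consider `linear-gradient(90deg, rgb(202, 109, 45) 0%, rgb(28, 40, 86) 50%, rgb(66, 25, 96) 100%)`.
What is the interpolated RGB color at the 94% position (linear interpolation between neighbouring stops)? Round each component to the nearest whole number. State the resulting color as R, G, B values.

(61, 27, 95)

94% lies between the 50% and 100% stops, so the local fraction is t = (94 − 50)/(100 − 50) = 44/50 ≈ 0.88.
R = 28 + 0.88 × (66 − 28) = 61.44 → 61
G = 40 + 0.88 × (25 − 40) = 26.8 → 27
B = 86 + 0.88 × (96 − 86) = 94.8 → 95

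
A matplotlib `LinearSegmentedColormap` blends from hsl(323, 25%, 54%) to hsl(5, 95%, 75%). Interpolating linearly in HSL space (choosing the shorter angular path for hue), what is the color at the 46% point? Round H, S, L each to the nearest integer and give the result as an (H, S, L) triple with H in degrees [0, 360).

(342, 57, 64)

Hue: 5 − 323 = -318°, but |-318| > 180 so the shorter arc goes the other way: Δh = -318 + 360 = 42°.
H = 323 + 0.46 × (42) = 342.32 → 342°
S = 25 + 0.46 × (95 − 25) = 57.2 → 57%
L = 54 + 0.46 × (75 − 54) = 63.66 → 64%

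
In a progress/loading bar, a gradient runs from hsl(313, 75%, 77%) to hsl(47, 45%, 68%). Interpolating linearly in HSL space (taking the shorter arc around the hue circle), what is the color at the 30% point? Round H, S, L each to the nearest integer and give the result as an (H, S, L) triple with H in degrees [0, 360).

Hue: 47 − 313 = -266°, but |-266| > 180 so the shorter arc goes the other way: Δh = -266 + 360 = 94°.
H = 313 + 0.3 × (94) = 341.2 → 341°
S = 75 + 0.3 × (45 − 75) = 66 → 66%
L = 77 + 0.3 × (68 − 77) = 74.3 → 74%

(341, 66, 74)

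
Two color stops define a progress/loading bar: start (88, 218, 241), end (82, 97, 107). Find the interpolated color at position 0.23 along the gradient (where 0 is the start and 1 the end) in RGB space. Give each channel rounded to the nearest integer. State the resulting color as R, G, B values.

R = 88 + 0.23 × (82 − 88) = 88 + 0.23 × -6 = 86.62 → 87
G = 218 + 0.23 × (97 − 218) = 218 + 0.23 × -121 = 190.17 → 190
B = 241 + 0.23 × (107 − 241) = 241 + 0.23 × -134 = 210.18 → 210

(87, 190, 210)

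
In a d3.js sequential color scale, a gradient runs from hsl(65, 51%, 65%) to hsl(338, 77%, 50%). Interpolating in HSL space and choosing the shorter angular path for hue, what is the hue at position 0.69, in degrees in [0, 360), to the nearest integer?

Hue: 338 − 65 = 273°, but |273| > 180 so the shorter arc goes the other way: Δh = 273 − 360 = -87°.
H = 65 + 0.69 × (-87) = 4.97 → 5°

5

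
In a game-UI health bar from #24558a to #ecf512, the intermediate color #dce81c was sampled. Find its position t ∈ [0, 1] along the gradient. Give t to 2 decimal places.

0.92

Invert the lerp on the R channel (largest span, 200): t = (220 − 36) / (236 − 36) = 184/200 = 0.92.
Check on G: (232 − 85)/(245 − 85) = 0.9187 ✓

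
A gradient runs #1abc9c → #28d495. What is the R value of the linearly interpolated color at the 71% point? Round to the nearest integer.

36

R₁ = 26 (from #1abc9c), R₂ = 40 (from #28d495).
R = 26 + 0.71 × (40 − 26) = 35.94 → 36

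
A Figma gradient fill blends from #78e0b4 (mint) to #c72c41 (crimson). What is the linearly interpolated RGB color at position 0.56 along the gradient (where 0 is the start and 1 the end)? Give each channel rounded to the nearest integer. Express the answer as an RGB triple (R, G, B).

(164, 123, 116)

#78e0b4 → (120, 224, 180); #c72c41 → (199, 44, 65).
R = 120 + 0.56 × (199 − 120) = 120 + 0.56 × 79 = 164.24 → 164
G = 224 + 0.56 × (44 − 224) = 224 + 0.56 × -180 = 123.2 → 123
B = 180 + 0.56 × (65 − 180) = 180 + 0.56 × -115 = 115.6 → 116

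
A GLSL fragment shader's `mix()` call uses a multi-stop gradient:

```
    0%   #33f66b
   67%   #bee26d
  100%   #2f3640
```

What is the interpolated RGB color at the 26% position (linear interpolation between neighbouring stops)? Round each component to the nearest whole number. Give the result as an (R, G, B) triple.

(105, 238, 108)

26% lies between the 0% and 67% stops, so the local fraction is t = (26 − 0)/(67 − 0) = 26/67 ≈ 0.3881.
#33f66b → (51, 246, 107); #bee26d → (190, 226, 109).
R = 51 + 0.3881 × (190 − 51) = 104.946 → 105
G = 246 + 0.3881 × (226 − 246) = 238.238 → 238
B = 107 + 0.3881 × (109 − 107) = 107.776 → 108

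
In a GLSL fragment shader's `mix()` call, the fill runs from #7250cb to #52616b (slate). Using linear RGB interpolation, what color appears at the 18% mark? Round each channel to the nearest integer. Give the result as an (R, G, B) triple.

#7250cb → (114, 80, 203); #52616b → (82, 97, 107).
18% corresponds to t = 0.18.
R = 114 + 0.18 × (82 − 114) = 114 + 0.18 × -32 = 108.24 → 108
G = 80 + 0.18 × (97 − 80) = 80 + 0.18 × 17 = 83.06 → 83
B = 203 + 0.18 × (107 − 203) = 203 + 0.18 × -96 = 185.72 → 186
So the blended color is (108, 83, 186), about #6c53ba.

(108, 83, 186)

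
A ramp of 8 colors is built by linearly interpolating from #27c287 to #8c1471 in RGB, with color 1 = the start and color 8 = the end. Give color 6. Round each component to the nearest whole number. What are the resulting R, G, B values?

With 8 swatches and endpoints inclusive, swatch 6 sits at t = (6 − 1)/(8 − 1) = 5/7 ≈ 0.7143.
#27c287 → (39, 194, 135); #8c1471 → (140, 20, 113).
R = 39 + 0.7143 × (140 − 39) = 111.144 → 111
G = 194 + 0.7143 × (20 − 194) = 69.712 → 70
B = 135 + 0.7143 × (113 − 135) = 119.285 → 119

(111, 70, 119)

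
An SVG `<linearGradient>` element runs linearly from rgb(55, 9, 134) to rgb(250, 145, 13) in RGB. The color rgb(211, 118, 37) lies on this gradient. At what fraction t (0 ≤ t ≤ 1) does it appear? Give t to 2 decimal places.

Invert the lerp on the R channel (largest span, 195): t = (211 − 55) / (250 − 55) = 156/195 = 0.8.
Check on G: (118 − 9)/(145 − 9) = 0.8015 ✓

0.80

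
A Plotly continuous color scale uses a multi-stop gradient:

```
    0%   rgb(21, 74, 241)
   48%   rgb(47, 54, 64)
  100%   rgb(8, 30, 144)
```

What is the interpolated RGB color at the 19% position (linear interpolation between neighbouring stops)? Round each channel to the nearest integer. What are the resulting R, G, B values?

19% lies between the 0% and 48% stops, so the local fraction is t = (19 − 0)/(48 − 0) = 19/48 ≈ 0.3958.
R = 21 + 0.3958 × (47 − 21) = 31.291 → 31
G = 74 + 0.3958 × (54 − 74) = 66.084 → 66
B = 241 + 0.3958 × (64 − 241) = 170.943 → 171

(31, 66, 171)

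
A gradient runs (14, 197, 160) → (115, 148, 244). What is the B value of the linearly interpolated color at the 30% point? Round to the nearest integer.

B = 160 + 0.3 × (244 − 160) = 185.2 → 185

185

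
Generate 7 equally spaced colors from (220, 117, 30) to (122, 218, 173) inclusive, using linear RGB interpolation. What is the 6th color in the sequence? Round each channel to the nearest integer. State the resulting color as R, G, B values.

(138, 201, 149)

With 7 swatches and endpoints inclusive, swatch 6 sits at t = (6 − 1)/(7 − 1) = 5/6 ≈ 0.8333.
R = 220 + 0.8333 × (122 − 220) = 138.337 → 138
G = 117 + 0.8333 × (218 − 117) = 201.163 → 201
B = 30 + 0.8333 × (173 − 30) = 149.162 → 149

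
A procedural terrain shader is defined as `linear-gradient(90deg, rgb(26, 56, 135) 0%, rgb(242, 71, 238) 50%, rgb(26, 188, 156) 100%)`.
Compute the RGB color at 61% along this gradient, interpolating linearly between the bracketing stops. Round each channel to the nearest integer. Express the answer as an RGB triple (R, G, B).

(194, 97, 220)

61% lies between the 50% and 100% stops, so the local fraction is t = (61 − 50)/(100 − 50) = 11/50 ≈ 0.22.
R = 242 + 0.22 × (26 − 242) = 194.48 → 194
G = 71 + 0.22 × (188 − 71) = 96.74 → 97
B = 238 + 0.22 × (156 − 238) = 219.96 → 220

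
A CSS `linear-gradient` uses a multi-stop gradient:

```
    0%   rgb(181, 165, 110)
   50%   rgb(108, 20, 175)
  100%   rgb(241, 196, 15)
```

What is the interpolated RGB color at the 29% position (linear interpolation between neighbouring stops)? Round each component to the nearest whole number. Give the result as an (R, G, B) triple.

29% lies between the 0% and 50% stops, so the local fraction is t = (29 − 0)/(50 − 0) = 29/50 ≈ 0.58.
R = 181 + 0.58 × (108 − 181) = 138.66 → 139
G = 165 + 0.58 × (20 − 165) = 80.9 → 81
B = 110 + 0.58 × (175 − 110) = 147.7 → 148

(139, 81, 148)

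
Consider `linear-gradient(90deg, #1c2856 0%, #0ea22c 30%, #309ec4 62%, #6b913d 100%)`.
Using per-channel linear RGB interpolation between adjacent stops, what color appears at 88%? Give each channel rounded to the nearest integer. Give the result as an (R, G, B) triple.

(88, 149, 104)

88% lies between the 62% and 100% stops, so the local fraction is t = (88 − 62)/(100 − 62) = 26/38 ≈ 0.6842.
#309ec4 → (48, 158, 196); #6b913d → (107, 145, 61).
R = 48 + 0.6842 × (107 − 48) = 88.368 → 88
G = 158 + 0.6842 × (145 − 158) = 149.105 → 149
B = 196 + 0.6842 × (61 − 196) = 103.633 → 104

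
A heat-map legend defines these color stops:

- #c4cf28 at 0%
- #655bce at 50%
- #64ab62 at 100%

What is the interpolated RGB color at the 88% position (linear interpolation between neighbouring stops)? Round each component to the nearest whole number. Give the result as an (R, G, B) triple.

(100, 152, 124)

88% lies between the 50% and 100% stops, so the local fraction is t = (88 − 50)/(100 − 50) = 38/50 ≈ 0.76.
#655bce → (101, 91, 206); #64ab62 → (100, 171, 98).
R = 101 + 0.76 × (100 − 101) = 100.24 → 100
G = 91 + 0.76 × (171 − 91) = 151.8 → 152
B = 206 + 0.76 × (98 − 206) = 123.92 → 124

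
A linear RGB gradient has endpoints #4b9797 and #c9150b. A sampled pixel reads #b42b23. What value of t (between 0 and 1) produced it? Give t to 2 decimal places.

Invert the lerp on the B channel (largest span, 140): t = (35 − 151) / (11 − 151) = -116/-140 = 0.82857.
Check on R: (180 − 75)/(201 − 75) = 0.8333 ✓

0.83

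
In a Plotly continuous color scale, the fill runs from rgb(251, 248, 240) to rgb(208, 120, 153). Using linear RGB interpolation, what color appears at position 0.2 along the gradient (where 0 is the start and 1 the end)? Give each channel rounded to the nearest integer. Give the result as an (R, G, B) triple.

R = 251 + 0.2 × (208 − 251) = 251 + 0.2 × -43 = 242.4 → 242
G = 248 + 0.2 × (120 − 248) = 248 + 0.2 × -128 = 222.4 → 222
B = 240 + 0.2 × (153 − 240) = 240 + 0.2 × -87 = 222.6 → 223
So the blended color is (242, 222, 223), about #f2dedf.

(242, 222, 223)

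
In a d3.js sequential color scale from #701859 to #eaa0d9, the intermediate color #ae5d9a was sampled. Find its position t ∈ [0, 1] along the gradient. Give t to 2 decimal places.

Invert the lerp on the G channel (largest span, 136): t = (93 − 24) / (160 − 24) = 69/136 = 0.50735.
Check on R: (174 − 112)/(234 − 112) = 0.5082 ✓

0.51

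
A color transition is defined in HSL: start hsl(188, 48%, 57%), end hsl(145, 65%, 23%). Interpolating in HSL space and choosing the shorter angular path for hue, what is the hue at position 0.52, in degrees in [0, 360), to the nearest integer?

166

Hue arc: Δh = 145 − 188 = -43° (|Δh| ≤ 180, already the shorter path).
H = 188 + 0.52 × (-43) = 165.64 → 166°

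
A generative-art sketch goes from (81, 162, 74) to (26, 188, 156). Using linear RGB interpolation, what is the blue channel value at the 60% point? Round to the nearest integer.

B = 74 + 0.6 × (156 − 74) = 123.2 → 123

123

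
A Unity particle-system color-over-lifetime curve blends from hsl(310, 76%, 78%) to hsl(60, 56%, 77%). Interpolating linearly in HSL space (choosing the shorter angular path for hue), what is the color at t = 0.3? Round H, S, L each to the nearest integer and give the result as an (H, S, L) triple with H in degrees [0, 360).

(343, 70, 78)

Hue: 60 − 310 = -250°, but |-250| > 180 so the shorter arc goes the other way: Δh = -250 + 360 = 110°.
H = 310 + 0.3 × (110) = 343 → 343°
S = 76 + 0.3 × (56 − 76) = 70 → 70%
L = 78 + 0.3 × (77 − 78) = 77.7 → 78%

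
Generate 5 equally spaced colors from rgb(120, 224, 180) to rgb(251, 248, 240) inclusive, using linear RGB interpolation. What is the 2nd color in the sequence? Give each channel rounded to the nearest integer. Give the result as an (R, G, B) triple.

With 5 swatches and endpoints inclusive, swatch 2 sits at t = (2 − 1)/(5 − 1) = 1/4 ≈ 0.25.
R = 120 + 0.25 × (251 − 120) = 152.75 → 153
G = 224 + 0.25 × (248 − 224) = 230 → 230
B = 180 + 0.25 × (240 − 180) = 195 → 195

(153, 230, 195)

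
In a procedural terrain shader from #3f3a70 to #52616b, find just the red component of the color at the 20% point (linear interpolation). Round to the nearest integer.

67

R₁ = 63 (from #3f3a70), R₂ = 82 (from #52616b).
R = 63 + 0.2 × (82 − 63) = 66.8 → 67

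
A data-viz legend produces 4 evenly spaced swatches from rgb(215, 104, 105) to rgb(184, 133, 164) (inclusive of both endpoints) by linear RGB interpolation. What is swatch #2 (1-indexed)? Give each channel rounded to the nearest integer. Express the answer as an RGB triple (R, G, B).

With 4 swatches and endpoints inclusive, swatch 2 sits at t = (2 − 1)/(4 − 1) = 1/3 ≈ 0.3333.
R = 215 + 0.3333 × (184 − 215) = 204.668 → 205
G = 104 + 0.3333 × (133 − 104) = 113.666 → 114
B = 105 + 0.3333 × (164 − 105) = 124.665 → 125

(205, 114, 125)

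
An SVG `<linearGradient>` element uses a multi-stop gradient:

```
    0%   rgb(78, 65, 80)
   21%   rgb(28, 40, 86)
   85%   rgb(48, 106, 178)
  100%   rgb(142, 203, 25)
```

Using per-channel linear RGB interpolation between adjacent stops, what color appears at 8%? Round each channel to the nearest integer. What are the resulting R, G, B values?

8% lies between the 0% and 21% stops, so the local fraction is t = (8 − 0)/(21 − 0) = 8/21 ≈ 0.381.
R = 78 + 0.381 × (28 − 78) = 58.95 → 59
G = 65 + 0.381 × (40 − 65) = 55.475 → 55
B = 80 + 0.381 × (86 − 80) = 82.286 → 82

(59, 55, 82)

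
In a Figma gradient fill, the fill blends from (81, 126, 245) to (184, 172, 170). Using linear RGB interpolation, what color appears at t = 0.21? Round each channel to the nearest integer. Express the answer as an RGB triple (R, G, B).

(103, 136, 229)

R = 81 + 0.21 × (184 − 81) = 81 + 0.21 × 103 = 102.63 → 103
G = 126 + 0.21 × (172 − 126) = 126 + 0.21 × 46 = 135.66 → 136
B = 245 + 0.21 × (170 − 245) = 245 + 0.21 × -75 = 229.25 → 229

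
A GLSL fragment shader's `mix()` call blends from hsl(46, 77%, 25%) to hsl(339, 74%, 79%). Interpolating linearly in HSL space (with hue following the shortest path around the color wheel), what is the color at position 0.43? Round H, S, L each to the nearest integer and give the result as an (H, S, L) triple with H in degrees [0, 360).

Hue: 339 − 46 = 293°, but |293| > 180 so the shorter arc goes the other way: Δh = 293 − 360 = -67°.
H = 46 + 0.43 × (-67) = 17.19 → 17°
S = 77 + 0.43 × (74 − 77) = 75.71 → 76%
L = 25 + 0.43 × (79 − 25) = 48.22 → 48%

(17, 76, 48)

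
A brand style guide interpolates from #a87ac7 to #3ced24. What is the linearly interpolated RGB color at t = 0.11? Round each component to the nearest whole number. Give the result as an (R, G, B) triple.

#a87ac7 → (168, 122, 199); #3ced24 → (60, 237, 36).
R = 168 + 0.11 × (60 − 168) = 168 + 0.11 × -108 = 156.12 → 156
G = 122 + 0.11 × (237 − 122) = 122 + 0.11 × 115 = 134.65 → 135
B = 199 + 0.11 × (36 − 199) = 199 + 0.11 × -163 = 181.07 → 181

(156, 135, 181)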